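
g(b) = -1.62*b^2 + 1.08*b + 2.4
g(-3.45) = -20.61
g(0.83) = 2.18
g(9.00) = -119.10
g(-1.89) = -5.43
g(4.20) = -21.64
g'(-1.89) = 7.20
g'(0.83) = -1.61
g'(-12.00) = 39.96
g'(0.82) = -1.58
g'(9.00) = -28.08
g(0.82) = 2.20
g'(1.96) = -5.27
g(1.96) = -1.71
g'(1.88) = -5.01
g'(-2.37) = 8.76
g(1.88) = -1.30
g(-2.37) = -9.26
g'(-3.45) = 12.26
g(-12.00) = -243.84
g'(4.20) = -12.53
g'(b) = 1.08 - 3.24*b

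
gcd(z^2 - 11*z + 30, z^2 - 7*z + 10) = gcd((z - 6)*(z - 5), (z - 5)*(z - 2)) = z - 5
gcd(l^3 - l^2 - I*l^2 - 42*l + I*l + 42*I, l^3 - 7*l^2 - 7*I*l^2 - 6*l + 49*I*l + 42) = l^2 + l*(-7 - I) + 7*I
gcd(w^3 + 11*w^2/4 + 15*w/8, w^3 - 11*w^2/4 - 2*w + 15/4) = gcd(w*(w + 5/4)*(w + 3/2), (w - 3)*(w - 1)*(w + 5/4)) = w + 5/4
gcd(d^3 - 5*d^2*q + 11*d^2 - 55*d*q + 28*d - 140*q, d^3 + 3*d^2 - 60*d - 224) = d^2 + 11*d + 28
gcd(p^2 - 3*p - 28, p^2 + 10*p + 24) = p + 4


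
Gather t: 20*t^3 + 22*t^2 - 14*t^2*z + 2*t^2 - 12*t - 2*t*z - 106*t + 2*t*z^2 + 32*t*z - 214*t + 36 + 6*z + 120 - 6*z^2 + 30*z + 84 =20*t^3 + t^2*(24 - 14*z) + t*(2*z^2 + 30*z - 332) - 6*z^2 + 36*z + 240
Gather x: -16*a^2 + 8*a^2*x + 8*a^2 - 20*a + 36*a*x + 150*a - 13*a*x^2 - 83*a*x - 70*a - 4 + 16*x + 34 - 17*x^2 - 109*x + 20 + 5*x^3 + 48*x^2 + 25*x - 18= -8*a^2 + 60*a + 5*x^3 + x^2*(31 - 13*a) + x*(8*a^2 - 47*a - 68) + 32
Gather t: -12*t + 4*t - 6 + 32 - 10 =16 - 8*t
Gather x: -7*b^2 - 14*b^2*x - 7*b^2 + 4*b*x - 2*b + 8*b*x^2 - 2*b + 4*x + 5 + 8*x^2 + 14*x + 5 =-14*b^2 - 4*b + x^2*(8*b + 8) + x*(-14*b^2 + 4*b + 18) + 10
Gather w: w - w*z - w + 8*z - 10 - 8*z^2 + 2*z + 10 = -w*z - 8*z^2 + 10*z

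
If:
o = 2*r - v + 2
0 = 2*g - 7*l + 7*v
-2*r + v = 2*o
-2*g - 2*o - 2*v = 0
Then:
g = -v - 2/3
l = 5*v/7 - 4/21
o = 2/3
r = v/2 - 2/3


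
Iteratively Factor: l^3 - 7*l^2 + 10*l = (l)*(l^2 - 7*l + 10) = l*(l - 2)*(l - 5)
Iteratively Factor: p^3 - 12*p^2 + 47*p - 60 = (p - 3)*(p^2 - 9*p + 20) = (p - 4)*(p - 3)*(p - 5)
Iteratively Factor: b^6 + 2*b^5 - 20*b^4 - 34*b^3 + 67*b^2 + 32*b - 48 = (b + 1)*(b^5 + b^4 - 21*b^3 - 13*b^2 + 80*b - 48) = (b + 1)*(b + 4)*(b^4 - 3*b^3 - 9*b^2 + 23*b - 12) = (b - 1)*(b + 1)*(b + 4)*(b^3 - 2*b^2 - 11*b + 12) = (b - 4)*(b - 1)*(b + 1)*(b + 4)*(b^2 + 2*b - 3) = (b - 4)*(b - 1)*(b + 1)*(b + 3)*(b + 4)*(b - 1)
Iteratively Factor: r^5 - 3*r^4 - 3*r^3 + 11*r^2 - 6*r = (r - 1)*(r^4 - 2*r^3 - 5*r^2 + 6*r) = (r - 1)*(r + 2)*(r^3 - 4*r^2 + 3*r) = (r - 3)*(r - 1)*(r + 2)*(r^2 - r) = (r - 3)*(r - 1)^2*(r + 2)*(r)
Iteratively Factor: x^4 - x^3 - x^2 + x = (x - 1)*(x^3 - x) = x*(x - 1)*(x^2 - 1) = x*(x - 1)^2*(x + 1)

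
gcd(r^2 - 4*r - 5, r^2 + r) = r + 1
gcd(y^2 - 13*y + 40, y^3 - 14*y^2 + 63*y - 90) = y - 5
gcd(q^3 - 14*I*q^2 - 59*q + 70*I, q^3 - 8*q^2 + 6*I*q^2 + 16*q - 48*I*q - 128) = q - 2*I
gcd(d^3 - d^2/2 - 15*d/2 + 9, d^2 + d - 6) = d^2 + d - 6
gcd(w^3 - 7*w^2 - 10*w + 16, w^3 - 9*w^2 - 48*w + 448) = w - 8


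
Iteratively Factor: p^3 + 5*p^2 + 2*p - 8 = (p - 1)*(p^2 + 6*p + 8) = (p - 1)*(p + 2)*(p + 4)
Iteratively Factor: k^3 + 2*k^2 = (k)*(k^2 + 2*k) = k^2*(k + 2)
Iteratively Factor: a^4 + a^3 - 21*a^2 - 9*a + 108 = (a - 3)*(a^3 + 4*a^2 - 9*a - 36) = (a - 3)^2*(a^2 + 7*a + 12) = (a - 3)^2*(a + 4)*(a + 3)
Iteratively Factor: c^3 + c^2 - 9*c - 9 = (c + 1)*(c^2 - 9) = (c + 1)*(c + 3)*(c - 3)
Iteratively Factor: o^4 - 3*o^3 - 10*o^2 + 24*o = (o - 4)*(o^3 + o^2 - 6*o) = (o - 4)*(o + 3)*(o^2 - 2*o) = (o - 4)*(o - 2)*(o + 3)*(o)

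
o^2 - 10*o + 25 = (o - 5)^2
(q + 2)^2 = q^2 + 4*q + 4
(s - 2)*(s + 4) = s^2 + 2*s - 8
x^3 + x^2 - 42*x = x*(x - 6)*(x + 7)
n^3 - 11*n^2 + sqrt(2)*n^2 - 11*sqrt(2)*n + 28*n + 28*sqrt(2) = (n - 7)*(n - 4)*(n + sqrt(2))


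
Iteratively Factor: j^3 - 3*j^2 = (j)*(j^2 - 3*j) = j^2*(j - 3)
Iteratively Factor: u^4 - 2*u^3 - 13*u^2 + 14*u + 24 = (u - 4)*(u^3 + 2*u^2 - 5*u - 6) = (u - 4)*(u + 3)*(u^2 - u - 2) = (u - 4)*(u + 1)*(u + 3)*(u - 2)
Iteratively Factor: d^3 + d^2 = (d)*(d^2 + d) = d*(d + 1)*(d)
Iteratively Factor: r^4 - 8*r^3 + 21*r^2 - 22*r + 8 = (r - 1)*(r^3 - 7*r^2 + 14*r - 8) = (r - 4)*(r - 1)*(r^2 - 3*r + 2) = (r - 4)*(r - 1)^2*(r - 2)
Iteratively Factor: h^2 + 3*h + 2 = (h + 1)*(h + 2)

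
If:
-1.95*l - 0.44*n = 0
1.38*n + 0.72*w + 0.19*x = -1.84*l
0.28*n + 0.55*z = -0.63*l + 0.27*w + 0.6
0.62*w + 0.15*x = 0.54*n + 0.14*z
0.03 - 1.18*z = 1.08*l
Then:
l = 0.02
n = -0.09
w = -2.25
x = 9.00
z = 0.01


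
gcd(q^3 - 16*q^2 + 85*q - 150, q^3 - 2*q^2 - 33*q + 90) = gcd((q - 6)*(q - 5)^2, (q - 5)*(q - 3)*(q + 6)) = q - 5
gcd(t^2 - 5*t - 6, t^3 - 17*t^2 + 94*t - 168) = t - 6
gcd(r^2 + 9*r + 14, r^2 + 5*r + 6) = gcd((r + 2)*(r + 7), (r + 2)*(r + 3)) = r + 2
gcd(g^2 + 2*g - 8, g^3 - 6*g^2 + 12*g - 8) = g - 2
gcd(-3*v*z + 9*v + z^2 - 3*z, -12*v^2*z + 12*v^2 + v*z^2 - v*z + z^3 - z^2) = -3*v + z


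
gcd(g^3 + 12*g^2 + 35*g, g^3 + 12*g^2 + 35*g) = g^3 + 12*g^2 + 35*g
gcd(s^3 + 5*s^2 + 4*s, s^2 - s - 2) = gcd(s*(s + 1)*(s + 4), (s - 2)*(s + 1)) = s + 1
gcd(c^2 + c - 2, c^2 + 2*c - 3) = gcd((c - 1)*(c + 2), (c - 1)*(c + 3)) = c - 1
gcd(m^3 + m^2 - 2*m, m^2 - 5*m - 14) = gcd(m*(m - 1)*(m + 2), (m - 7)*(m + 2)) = m + 2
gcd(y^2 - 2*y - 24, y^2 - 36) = y - 6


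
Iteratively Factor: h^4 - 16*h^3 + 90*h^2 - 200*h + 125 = (h - 1)*(h^3 - 15*h^2 + 75*h - 125) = (h - 5)*(h - 1)*(h^2 - 10*h + 25) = (h - 5)^2*(h - 1)*(h - 5)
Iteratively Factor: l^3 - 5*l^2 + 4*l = (l)*(l^2 - 5*l + 4) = l*(l - 1)*(l - 4)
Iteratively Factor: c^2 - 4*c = (c)*(c - 4)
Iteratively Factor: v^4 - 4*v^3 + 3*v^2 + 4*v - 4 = (v + 1)*(v^3 - 5*v^2 + 8*v - 4) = (v - 1)*(v + 1)*(v^2 - 4*v + 4) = (v - 2)*(v - 1)*(v + 1)*(v - 2)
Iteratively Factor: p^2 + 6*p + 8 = (p + 4)*(p + 2)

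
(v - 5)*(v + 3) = v^2 - 2*v - 15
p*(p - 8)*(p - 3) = p^3 - 11*p^2 + 24*p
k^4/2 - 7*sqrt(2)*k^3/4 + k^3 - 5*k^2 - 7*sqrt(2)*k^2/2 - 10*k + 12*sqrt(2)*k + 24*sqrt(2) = (k/2 + 1)*(k - 4*sqrt(2))*(k - 3*sqrt(2)/2)*(k + 2*sqrt(2))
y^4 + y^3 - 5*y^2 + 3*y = y*(y - 1)^2*(y + 3)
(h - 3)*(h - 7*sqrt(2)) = h^2 - 7*sqrt(2)*h - 3*h + 21*sqrt(2)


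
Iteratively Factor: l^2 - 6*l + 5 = (l - 5)*(l - 1)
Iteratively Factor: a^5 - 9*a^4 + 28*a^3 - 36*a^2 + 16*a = (a)*(a^4 - 9*a^3 + 28*a^2 - 36*a + 16) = a*(a - 1)*(a^3 - 8*a^2 + 20*a - 16) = a*(a - 4)*(a - 1)*(a^2 - 4*a + 4) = a*(a - 4)*(a - 2)*(a - 1)*(a - 2)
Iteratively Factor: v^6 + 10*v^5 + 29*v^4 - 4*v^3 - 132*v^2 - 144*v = (v + 4)*(v^5 + 6*v^4 + 5*v^3 - 24*v^2 - 36*v) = (v - 2)*(v + 4)*(v^4 + 8*v^3 + 21*v^2 + 18*v) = (v - 2)*(v + 3)*(v + 4)*(v^3 + 5*v^2 + 6*v) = v*(v - 2)*(v + 3)*(v + 4)*(v^2 + 5*v + 6) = v*(v - 2)*(v + 2)*(v + 3)*(v + 4)*(v + 3)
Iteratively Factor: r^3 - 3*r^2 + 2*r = (r - 2)*(r^2 - r) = r*(r - 2)*(r - 1)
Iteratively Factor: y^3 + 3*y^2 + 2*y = (y)*(y^2 + 3*y + 2) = y*(y + 2)*(y + 1)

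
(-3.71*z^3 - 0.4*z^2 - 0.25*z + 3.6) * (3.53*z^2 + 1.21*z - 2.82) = -13.0963*z^5 - 5.9011*z^4 + 9.0957*z^3 + 13.5335*z^2 + 5.061*z - 10.152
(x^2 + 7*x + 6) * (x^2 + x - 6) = x^4 + 8*x^3 + 7*x^2 - 36*x - 36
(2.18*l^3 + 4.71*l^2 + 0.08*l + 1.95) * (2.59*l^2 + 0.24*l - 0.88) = 5.6462*l^5 + 12.7221*l^4 - 0.5808*l^3 + 0.9249*l^2 + 0.3976*l - 1.716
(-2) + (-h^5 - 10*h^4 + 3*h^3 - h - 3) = -h^5 - 10*h^4 + 3*h^3 - h - 5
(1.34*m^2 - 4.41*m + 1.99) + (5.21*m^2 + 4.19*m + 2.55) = 6.55*m^2 - 0.22*m + 4.54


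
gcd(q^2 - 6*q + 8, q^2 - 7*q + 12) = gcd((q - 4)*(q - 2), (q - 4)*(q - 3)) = q - 4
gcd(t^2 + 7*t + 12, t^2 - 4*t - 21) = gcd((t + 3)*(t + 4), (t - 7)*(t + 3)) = t + 3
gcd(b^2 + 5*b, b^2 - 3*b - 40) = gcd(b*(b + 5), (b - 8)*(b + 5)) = b + 5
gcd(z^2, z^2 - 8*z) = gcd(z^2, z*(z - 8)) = z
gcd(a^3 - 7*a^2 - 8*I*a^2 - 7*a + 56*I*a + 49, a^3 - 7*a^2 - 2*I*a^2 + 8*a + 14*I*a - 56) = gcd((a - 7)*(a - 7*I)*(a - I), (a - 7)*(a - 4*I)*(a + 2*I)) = a - 7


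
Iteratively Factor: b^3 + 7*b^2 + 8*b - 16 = (b + 4)*(b^2 + 3*b - 4) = (b - 1)*(b + 4)*(b + 4)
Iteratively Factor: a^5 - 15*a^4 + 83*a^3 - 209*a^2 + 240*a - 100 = (a - 5)*(a^4 - 10*a^3 + 33*a^2 - 44*a + 20) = (a - 5)*(a - 2)*(a^3 - 8*a^2 + 17*a - 10) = (a - 5)*(a - 2)^2*(a^2 - 6*a + 5) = (a - 5)^2*(a - 2)^2*(a - 1)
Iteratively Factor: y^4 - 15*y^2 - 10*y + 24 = (y - 1)*(y^3 + y^2 - 14*y - 24) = (y - 4)*(y - 1)*(y^2 + 5*y + 6) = (y - 4)*(y - 1)*(y + 2)*(y + 3)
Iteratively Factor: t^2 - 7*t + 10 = (t - 2)*(t - 5)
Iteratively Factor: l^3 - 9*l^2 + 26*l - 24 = (l - 2)*(l^2 - 7*l + 12) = (l - 3)*(l - 2)*(l - 4)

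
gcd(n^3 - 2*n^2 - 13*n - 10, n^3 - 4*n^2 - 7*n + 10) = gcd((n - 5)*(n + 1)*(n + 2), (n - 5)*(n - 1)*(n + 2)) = n^2 - 3*n - 10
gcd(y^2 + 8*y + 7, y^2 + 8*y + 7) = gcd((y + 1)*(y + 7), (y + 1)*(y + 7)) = y^2 + 8*y + 7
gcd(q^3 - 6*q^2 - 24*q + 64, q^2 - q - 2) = q - 2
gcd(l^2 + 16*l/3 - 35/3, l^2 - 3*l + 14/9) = 1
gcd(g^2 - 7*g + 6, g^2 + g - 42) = g - 6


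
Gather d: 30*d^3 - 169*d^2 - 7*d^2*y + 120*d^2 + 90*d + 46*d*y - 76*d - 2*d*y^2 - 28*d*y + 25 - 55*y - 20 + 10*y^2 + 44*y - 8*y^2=30*d^3 + d^2*(-7*y - 49) + d*(-2*y^2 + 18*y + 14) + 2*y^2 - 11*y + 5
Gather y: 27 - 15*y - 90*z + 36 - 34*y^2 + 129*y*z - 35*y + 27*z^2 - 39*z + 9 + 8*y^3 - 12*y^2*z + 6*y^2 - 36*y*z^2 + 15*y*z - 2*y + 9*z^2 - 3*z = 8*y^3 + y^2*(-12*z - 28) + y*(-36*z^2 + 144*z - 52) + 36*z^2 - 132*z + 72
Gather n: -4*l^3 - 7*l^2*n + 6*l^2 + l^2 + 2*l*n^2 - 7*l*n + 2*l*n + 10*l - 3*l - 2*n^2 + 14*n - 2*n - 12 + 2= -4*l^3 + 7*l^2 + 7*l + n^2*(2*l - 2) + n*(-7*l^2 - 5*l + 12) - 10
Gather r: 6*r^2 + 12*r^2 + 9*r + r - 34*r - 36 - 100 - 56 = 18*r^2 - 24*r - 192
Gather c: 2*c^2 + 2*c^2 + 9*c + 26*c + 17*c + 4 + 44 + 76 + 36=4*c^2 + 52*c + 160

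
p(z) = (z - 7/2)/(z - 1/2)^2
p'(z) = -2*(z - 7/2)/(z - 1/2)^3 + (z - 1/2)^(-2) = 4*(13 - 2*z)/(2*z - 1)^3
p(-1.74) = -1.04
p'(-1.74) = -0.73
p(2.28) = -0.39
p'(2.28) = 0.75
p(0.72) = -57.44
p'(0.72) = 542.82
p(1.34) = -3.06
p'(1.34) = 8.71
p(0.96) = -12.00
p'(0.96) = 56.92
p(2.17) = -0.48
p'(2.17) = 0.93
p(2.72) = -0.16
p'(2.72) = 0.35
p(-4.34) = -0.33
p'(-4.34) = -0.10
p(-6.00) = -0.22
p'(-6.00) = -0.05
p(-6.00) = -0.22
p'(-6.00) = -0.05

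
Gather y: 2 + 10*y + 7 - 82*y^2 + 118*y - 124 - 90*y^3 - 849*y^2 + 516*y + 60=-90*y^3 - 931*y^2 + 644*y - 55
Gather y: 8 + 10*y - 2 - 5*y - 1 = 5*y + 5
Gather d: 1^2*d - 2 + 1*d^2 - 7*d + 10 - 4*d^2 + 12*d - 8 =-3*d^2 + 6*d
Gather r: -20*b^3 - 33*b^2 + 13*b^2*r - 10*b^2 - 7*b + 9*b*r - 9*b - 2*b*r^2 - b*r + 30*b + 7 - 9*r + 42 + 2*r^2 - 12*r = -20*b^3 - 43*b^2 + 14*b + r^2*(2 - 2*b) + r*(13*b^2 + 8*b - 21) + 49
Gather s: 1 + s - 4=s - 3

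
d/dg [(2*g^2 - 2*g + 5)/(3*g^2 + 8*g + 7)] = 2*(11*g^2 - g - 27)/(9*g^4 + 48*g^3 + 106*g^2 + 112*g + 49)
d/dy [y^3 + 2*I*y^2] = y*(3*y + 4*I)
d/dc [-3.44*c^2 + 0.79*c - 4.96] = 0.79 - 6.88*c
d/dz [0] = 0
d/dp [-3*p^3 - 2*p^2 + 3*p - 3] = -9*p^2 - 4*p + 3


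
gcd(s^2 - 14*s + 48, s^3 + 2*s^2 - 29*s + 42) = 1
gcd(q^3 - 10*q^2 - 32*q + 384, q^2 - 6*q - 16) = q - 8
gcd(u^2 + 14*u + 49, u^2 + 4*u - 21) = u + 7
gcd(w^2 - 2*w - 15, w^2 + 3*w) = w + 3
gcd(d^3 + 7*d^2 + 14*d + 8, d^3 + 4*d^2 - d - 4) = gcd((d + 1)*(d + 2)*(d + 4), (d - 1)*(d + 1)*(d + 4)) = d^2 + 5*d + 4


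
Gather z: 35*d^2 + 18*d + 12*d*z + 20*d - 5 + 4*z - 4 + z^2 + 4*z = 35*d^2 + 38*d + z^2 + z*(12*d + 8) - 9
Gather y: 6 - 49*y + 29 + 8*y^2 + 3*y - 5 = 8*y^2 - 46*y + 30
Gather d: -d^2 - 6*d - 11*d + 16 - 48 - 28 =-d^2 - 17*d - 60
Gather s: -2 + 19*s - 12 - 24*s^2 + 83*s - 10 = -24*s^2 + 102*s - 24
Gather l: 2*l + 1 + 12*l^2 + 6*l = 12*l^2 + 8*l + 1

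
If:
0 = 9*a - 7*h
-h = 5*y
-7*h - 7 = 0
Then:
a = -7/9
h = -1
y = 1/5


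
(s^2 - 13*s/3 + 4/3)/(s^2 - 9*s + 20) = (s - 1/3)/(s - 5)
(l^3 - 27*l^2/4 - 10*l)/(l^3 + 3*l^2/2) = (4*l^2 - 27*l - 40)/(2*l*(2*l + 3))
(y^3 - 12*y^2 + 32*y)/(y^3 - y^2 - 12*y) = (y - 8)/(y + 3)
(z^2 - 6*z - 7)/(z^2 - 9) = (z^2 - 6*z - 7)/(z^2 - 9)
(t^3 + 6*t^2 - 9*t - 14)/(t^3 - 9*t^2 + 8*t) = (t^3 + 6*t^2 - 9*t - 14)/(t*(t^2 - 9*t + 8))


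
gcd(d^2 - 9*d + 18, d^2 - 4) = 1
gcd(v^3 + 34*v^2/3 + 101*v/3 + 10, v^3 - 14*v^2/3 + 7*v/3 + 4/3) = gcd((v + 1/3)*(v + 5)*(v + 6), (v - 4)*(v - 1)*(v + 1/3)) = v + 1/3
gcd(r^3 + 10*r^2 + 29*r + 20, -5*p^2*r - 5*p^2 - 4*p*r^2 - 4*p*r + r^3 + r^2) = r + 1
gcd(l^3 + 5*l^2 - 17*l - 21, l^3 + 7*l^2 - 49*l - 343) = l + 7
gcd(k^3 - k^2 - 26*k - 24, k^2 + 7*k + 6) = k + 1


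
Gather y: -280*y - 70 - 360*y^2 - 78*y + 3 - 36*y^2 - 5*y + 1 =-396*y^2 - 363*y - 66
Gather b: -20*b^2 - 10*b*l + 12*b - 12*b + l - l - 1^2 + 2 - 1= -20*b^2 - 10*b*l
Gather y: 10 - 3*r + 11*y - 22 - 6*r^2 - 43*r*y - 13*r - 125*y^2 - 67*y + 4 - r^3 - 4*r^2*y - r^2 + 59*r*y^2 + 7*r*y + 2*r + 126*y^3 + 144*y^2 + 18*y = -r^3 - 7*r^2 - 14*r + 126*y^3 + y^2*(59*r + 19) + y*(-4*r^2 - 36*r - 38) - 8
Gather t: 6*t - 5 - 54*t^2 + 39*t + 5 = -54*t^2 + 45*t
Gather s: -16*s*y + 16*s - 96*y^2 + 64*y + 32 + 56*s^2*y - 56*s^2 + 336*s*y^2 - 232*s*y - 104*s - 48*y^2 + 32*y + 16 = s^2*(56*y - 56) + s*(336*y^2 - 248*y - 88) - 144*y^2 + 96*y + 48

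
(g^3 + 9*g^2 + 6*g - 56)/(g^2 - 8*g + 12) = (g^2 + 11*g + 28)/(g - 6)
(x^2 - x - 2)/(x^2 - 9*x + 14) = (x + 1)/(x - 7)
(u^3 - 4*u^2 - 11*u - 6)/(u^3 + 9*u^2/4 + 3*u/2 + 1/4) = 4*(u - 6)/(4*u + 1)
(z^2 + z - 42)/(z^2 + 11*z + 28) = (z - 6)/(z + 4)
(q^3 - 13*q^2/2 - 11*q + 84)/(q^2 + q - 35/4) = 2*(q^2 - 10*q + 24)/(2*q - 5)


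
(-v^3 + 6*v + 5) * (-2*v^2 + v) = 2*v^5 - v^4 - 12*v^3 - 4*v^2 + 5*v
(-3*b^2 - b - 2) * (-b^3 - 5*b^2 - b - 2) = 3*b^5 + 16*b^4 + 10*b^3 + 17*b^2 + 4*b + 4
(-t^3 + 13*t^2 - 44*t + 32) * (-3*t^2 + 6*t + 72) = 3*t^5 - 45*t^4 + 138*t^3 + 576*t^2 - 2976*t + 2304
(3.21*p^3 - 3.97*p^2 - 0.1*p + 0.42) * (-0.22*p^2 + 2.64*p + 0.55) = -0.7062*p^5 + 9.3478*p^4 - 8.6933*p^3 - 2.5399*p^2 + 1.0538*p + 0.231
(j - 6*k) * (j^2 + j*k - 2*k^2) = j^3 - 5*j^2*k - 8*j*k^2 + 12*k^3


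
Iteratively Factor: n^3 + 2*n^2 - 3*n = (n - 1)*(n^2 + 3*n) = n*(n - 1)*(n + 3)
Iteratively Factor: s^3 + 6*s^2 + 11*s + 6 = (s + 3)*(s^2 + 3*s + 2) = (s + 1)*(s + 3)*(s + 2)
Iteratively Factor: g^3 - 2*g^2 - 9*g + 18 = (g - 3)*(g^2 + g - 6) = (g - 3)*(g - 2)*(g + 3)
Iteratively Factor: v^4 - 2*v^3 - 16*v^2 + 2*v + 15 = (v - 1)*(v^3 - v^2 - 17*v - 15) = (v - 1)*(v + 1)*(v^2 - 2*v - 15) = (v - 1)*(v + 1)*(v + 3)*(v - 5)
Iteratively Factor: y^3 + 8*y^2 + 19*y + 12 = (y + 4)*(y^2 + 4*y + 3) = (y + 1)*(y + 4)*(y + 3)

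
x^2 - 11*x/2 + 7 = (x - 7/2)*(x - 2)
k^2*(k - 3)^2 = k^4 - 6*k^3 + 9*k^2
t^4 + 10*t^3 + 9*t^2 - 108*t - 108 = (t - 3)*(t + 1)*(t + 6)^2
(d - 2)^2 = d^2 - 4*d + 4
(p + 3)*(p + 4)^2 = p^3 + 11*p^2 + 40*p + 48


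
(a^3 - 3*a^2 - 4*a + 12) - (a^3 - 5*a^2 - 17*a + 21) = 2*a^2 + 13*a - 9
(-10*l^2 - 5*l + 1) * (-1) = 10*l^2 + 5*l - 1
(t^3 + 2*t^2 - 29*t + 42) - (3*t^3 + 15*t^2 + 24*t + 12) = -2*t^3 - 13*t^2 - 53*t + 30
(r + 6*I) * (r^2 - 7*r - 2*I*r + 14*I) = r^3 - 7*r^2 + 4*I*r^2 + 12*r - 28*I*r - 84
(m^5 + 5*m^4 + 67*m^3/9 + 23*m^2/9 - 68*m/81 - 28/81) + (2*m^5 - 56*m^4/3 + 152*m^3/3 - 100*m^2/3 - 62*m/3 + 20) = 3*m^5 - 41*m^4/3 + 523*m^3/9 - 277*m^2/9 - 1742*m/81 + 1592/81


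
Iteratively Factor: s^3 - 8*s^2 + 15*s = (s - 5)*(s^2 - 3*s) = (s - 5)*(s - 3)*(s)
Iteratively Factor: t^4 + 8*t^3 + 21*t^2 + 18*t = (t + 3)*(t^3 + 5*t^2 + 6*t) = (t + 2)*(t + 3)*(t^2 + 3*t) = t*(t + 2)*(t + 3)*(t + 3)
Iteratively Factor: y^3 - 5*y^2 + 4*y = (y - 4)*(y^2 - y) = (y - 4)*(y - 1)*(y)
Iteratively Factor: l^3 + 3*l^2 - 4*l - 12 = (l - 2)*(l^2 + 5*l + 6) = (l - 2)*(l + 3)*(l + 2)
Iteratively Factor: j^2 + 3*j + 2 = (j + 2)*(j + 1)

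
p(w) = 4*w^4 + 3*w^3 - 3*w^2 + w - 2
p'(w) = 16*w^3 + 9*w^2 - 6*w + 1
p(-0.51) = -3.42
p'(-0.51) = 4.28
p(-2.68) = 122.37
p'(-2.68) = -226.26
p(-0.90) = -4.89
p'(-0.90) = 2.03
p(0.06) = -1.95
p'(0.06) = 0.68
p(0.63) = -1.18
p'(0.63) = 4.79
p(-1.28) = -3.75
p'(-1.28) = -10.13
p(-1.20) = -4.41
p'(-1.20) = -6.49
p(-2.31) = 56.60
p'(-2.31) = -134.34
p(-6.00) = 4420.00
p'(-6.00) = -3095.00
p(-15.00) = 191683.00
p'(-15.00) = -51884.00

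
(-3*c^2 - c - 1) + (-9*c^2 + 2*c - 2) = -12*c^2 + c - 3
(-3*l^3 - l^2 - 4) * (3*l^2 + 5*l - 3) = -9*l^5 - 18*l^4 + 4*l^3 - 9*l^2 - 20*l + 12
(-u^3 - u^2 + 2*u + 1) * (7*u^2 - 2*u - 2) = -7*u^5 - 5*u^4 + 18*u^3 + 5*u^2 - 6*u - 2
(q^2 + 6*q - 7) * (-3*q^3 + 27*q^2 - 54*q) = -3*q^5 + 9*q^4 + 129*q^3 - 513*q^2 + 378*q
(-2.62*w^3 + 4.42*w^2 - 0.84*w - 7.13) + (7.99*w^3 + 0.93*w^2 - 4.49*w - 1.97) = 5.37*w^3 + 5.35*w^2 - 5.33*w - 9.1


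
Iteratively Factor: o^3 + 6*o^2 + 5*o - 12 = (o + 3)*(o^2 + 3*o - 4) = (o - 1)*(o + 3)*(o + 4)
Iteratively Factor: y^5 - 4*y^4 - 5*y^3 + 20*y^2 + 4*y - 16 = (y + 1)*(y^4 - 5*y^3 + 20*y - 16) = (y + 1)*(y + 2)*(y^3 - 7*y^2 + 14*y - 8) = (y - 4)*(y + 1)*(y + 2)*(y^2 - 3*y + 2) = (y - 4)*(y - 1)*(y + 1)*(y + 2)*(y - 2)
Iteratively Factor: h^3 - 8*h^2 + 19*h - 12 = (h - 3)*(h^2 - 5*h + 4) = (h - 3)*(h - 1)*(h - 4)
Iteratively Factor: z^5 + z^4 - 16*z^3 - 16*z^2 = (z + 1)*(z^4 - 16*z^2) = (z - 4)*(z + 1)*(z^3 + 4*z^2) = z*(z - 4)*(z + 1)*(z^2 + 4*z) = z*(z - 4)*(z + 1)*(z + 4)*(z)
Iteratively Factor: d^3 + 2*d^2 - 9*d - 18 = (d + 3)*(d^2 - d - 6) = (d + 2)*(d + 3)*(d - 3)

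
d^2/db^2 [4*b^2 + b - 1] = 8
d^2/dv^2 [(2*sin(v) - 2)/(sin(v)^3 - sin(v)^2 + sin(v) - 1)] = 4*(-2*sin(v)^4 + 5*sin(v)^2 - 1)/(sin(v)^2 + 1)^3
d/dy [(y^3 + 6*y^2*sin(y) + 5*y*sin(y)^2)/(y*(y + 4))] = (6*y^2*cos(y) + y^2 + 5*y*sin(2*y) + 24*y*cos(y) + 8*y - 5*sin(y)^2 + 24*sin(y) + 20*sin(2*y))/(y^2 + 8*y + 16)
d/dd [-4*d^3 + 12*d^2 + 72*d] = -12*d^2 + 24*d + 72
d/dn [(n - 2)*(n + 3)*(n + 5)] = 3*n^2 + 12*n - 1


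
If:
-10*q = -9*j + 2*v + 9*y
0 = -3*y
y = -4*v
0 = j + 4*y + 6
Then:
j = -6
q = -27/5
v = 0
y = 0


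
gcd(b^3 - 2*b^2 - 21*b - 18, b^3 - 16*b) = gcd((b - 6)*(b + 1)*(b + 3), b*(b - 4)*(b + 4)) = 1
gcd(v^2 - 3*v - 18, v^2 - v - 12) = v + 3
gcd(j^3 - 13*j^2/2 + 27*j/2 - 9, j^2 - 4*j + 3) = j - 3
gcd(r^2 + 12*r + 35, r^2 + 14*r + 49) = r + 7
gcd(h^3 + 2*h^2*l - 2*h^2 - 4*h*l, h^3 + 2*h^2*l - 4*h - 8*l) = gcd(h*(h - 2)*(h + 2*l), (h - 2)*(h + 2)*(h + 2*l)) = h^2 + 2*h*l - 2*h - 4*l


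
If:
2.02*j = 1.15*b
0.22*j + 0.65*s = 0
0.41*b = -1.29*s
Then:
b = 0.00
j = 0.00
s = 0.00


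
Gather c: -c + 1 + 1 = 2 - c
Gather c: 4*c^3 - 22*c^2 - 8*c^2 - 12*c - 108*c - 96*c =4*c^3 - 30*c^2 - 216*c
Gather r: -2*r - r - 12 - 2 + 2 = -3*r - 12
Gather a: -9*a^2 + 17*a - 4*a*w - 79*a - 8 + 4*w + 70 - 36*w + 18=-9*a^2 + a*(-4*w - 62) - 32*w + 80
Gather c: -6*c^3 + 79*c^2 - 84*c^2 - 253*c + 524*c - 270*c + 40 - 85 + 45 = -6*c^3 - 5*c^2 + c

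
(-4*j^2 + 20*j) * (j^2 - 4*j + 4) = -4*j^4 + 36*j^3 - 96*j^2 + 80*j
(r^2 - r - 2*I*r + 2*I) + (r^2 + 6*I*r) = 2*r^2 - r + 4*I*r + 2*I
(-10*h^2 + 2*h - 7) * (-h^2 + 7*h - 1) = 10*h^4 - 72*h^3 + 31*h^2 - 51*h + 7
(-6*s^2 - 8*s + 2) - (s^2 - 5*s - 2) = -7*s^2 - 3*s + 4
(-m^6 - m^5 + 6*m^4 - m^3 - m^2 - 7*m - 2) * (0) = 0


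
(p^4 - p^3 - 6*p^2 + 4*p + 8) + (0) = p^4 - p^3 - 6*p^2 + 4*p + 8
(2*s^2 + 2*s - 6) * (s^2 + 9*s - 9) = 2*s^4 + 20*s^3 - 6*s^2 - 72*s + 54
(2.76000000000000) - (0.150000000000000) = 2.61000000000000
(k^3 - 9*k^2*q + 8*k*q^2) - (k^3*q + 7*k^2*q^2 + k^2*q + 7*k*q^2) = -k^3*q + k^3 - 7*k^2*q^2 - 10*k^2*q + k*q^2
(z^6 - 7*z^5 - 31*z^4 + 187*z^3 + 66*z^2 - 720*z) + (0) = z^6 - 7*z^5 - 31*z^4 + 187*z^3 + 66*z^2 - 720*z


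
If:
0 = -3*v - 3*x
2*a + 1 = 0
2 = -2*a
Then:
No Solution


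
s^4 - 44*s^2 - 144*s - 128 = (s - 8)*(s + 2)^2*(s + 4)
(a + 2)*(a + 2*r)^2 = a^3 + 4*a^2*r + 2*a^2 + 4*a*r^2 + 8*a*r + 8*r^2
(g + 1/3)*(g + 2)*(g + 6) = g^3 + 25*g^2/3 + 44*g/3 + 4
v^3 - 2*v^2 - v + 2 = (v - 2)*(v - 1)*(v + 1)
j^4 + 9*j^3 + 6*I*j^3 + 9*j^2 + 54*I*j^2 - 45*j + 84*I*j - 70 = (j + 2)*(j + 7)*(j + I)*(j + 5*I)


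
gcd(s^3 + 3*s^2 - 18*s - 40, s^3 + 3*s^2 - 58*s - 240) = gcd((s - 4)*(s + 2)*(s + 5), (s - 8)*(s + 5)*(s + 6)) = s + 5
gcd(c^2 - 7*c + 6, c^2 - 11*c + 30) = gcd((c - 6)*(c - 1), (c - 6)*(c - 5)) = c - 6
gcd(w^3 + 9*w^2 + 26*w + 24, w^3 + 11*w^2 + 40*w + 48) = w^2 + 7*w + 12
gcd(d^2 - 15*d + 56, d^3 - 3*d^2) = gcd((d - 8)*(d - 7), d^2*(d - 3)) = 1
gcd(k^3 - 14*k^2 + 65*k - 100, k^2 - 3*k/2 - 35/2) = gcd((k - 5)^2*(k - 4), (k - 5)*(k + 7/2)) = k - 5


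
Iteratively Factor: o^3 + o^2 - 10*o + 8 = (o + 4)*(o^2 - 3*o + 2) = (o - 2)*(o + 4)*(o - 1)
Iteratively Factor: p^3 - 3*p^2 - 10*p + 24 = (p + 3)*(p^2 - 6*p + 8) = (p - 4)*(p + 3)*(p - 2)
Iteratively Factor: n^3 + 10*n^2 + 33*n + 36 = (n + 3)*(n^2 + 7*n + 12) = (n + 3)*(n + 4)*(n + 3)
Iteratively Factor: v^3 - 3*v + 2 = (v - 1)*(v^2 + v - 2) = (v - 1)*(v + 2)*(v - 1)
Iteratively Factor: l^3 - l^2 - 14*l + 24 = (l + 4)*(l^2 - 5*l + 6) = (l - 3)*(l + 4)*(l - 2)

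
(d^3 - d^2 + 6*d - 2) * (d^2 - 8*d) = d^5 - 9*d^4 + 14*d^3 - 50*d^2 + 16*d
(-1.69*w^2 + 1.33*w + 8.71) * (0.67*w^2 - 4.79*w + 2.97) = -1.1323*w^4 + 8.9862*w^3 - 5.5543*w^2 - 37.7708*w + 25.8687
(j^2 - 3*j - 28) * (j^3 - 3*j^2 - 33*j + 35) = j^5 - 6*j^4 - 52*j^3 + 218*j^2 + 819*j - 980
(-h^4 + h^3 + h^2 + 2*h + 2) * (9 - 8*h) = 8*h^5 - 17*h^4 + h^3 - 7*h^2 + 2*h + 18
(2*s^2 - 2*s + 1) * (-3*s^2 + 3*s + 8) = -6*s^4 + 12*s^3 + 7*s^2 - 13*s + 8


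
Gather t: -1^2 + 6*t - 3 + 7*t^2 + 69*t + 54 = 7*t^2 + 75*t + 50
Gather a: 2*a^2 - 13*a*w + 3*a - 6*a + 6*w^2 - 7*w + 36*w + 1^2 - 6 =2*a^2 + a*(-13*w - 3) + 6*w^2 + 29*w - 5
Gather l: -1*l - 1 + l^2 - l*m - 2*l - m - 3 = l^2 + l*(-m - 3) - m - 4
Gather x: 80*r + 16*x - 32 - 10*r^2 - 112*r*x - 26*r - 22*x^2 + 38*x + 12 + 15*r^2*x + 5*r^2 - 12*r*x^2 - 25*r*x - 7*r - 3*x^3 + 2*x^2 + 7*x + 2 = -5*r^2 + 47*r - 3*x^3 + x^2*(-12*r - 20) + x*(15*r^2 - 137*r + 61) - 18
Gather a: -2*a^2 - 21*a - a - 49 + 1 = -2*a^2 - 22*a - 48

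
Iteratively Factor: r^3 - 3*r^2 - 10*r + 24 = (r - 2)*(r^2 - r - 12) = (r - 2)*(r + 3)*(r - 4)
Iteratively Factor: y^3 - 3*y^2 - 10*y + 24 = (y - 2)*(y^2 - y - 12) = (y - 4)*(y - 2)*(y + 3)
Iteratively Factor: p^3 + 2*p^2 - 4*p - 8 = (p + 2)*(p^2 - 4) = (p + 2)^2*(p - 2)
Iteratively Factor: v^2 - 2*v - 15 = (v + 3)*(v - 5)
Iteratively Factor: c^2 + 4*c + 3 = (c + 1)*(c + 3)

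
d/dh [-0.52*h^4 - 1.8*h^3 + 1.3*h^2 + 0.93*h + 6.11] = -2.08*h^3 - 5.4*h^2 + 2.6*h + 0.93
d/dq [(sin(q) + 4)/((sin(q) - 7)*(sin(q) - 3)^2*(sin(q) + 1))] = (-3*sin(q)^3 - sin(q)^2 + 103*sin(q) + 5)*cos(q)/((sin(q) - 7)^2*(sin(q) - 3)^3*(sin(q) + 1)^2)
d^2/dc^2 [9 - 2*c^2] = -4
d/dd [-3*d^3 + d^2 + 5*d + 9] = -9*d^2 + 2*d + 5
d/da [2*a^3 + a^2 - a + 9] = 6*a^2 + 2*a - 1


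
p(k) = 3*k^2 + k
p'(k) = 6*k + 1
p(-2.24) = 12.81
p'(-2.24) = -12.44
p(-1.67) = 6.70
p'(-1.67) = -9.02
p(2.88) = 27.76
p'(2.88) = 18.28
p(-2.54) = 16.81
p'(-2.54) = -14.24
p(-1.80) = 7.92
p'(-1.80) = -9.80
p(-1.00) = 2.00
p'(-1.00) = -5.00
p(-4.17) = 48.00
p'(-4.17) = -24.02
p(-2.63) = 18.12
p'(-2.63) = -14.78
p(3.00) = 30.00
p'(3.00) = 19.00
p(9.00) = 252.00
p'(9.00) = 55.00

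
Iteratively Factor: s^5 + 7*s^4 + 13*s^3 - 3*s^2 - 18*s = (s - 1)*(s^4 + 8*s^3 + 21*s^2 + 18*s) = (s - 1)*(s + 3)*(s^3 + 5*s^2 + 6*s) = (s - 1)*(s + 2)*(s + 3)*(s^2 + 3*s) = (s - 1)*(s + 2)*(s + 3)^2*(s)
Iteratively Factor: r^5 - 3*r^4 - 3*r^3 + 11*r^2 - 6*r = (r)*(r^4 - 3*r^3 - 3*r^2 + 11*r - 6) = r*(r + 2)*(r^3 - 5*r^2 + 7*r - 3) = r*(r - 3)*(r + 2)*(r^2 - 2*r + 1) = r*(r - 3)*(r - 1)*(r + 2)*(r - 1)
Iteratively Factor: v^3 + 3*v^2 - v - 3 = (v + 1)*(v^2 + 2*v - 3) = (v - 1)*(v + 1)*(v + 3)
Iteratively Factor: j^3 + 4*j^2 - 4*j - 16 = (j + 4)*(j^2 - 4) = (j - 2)*(j + 4)*(j + 2)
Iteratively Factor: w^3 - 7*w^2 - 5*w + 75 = (w + 3)*(w^2 - 10*w + 25) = (w - 5)*(w + 3)*(w - 5)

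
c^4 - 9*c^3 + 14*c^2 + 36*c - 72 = (c - 6)*(c - 3)*(c - 2)*(c + 2)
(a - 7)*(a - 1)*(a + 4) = a^3 - 4*a^2 - 25*a + 28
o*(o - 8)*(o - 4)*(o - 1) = o^4 - 13*o^3 + 44*o^2 - 32*o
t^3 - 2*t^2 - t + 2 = (t - 2)*(t - 1)*(t + 1)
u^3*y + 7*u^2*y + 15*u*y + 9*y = (u + 3)^2*(u*y + y)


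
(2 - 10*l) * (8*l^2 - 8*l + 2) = -80*l^3 + 96*l^2 - 36*l + 4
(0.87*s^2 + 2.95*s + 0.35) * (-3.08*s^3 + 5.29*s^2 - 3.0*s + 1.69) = -2.6796*s^5 - 4.4837*s^4 + 11.9175*s^3 - 5.5282*s^2 + 3.9355*s + 0.5915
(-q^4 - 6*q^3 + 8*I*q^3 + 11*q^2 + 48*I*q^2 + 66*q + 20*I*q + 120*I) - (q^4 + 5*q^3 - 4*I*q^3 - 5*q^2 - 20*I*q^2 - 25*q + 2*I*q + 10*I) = -2*q^4 - 11*q^3 + 12*I*q^3 + 16*q^2 + 68*I*q^2 + 91*q + 18*I*q + 110*I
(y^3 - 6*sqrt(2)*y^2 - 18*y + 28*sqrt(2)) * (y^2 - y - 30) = y^5 - 6*sqrt(2)*y^4 - y^4 - 48*y^3 + 6*sqrt(2)*y^3 + 18*y^2 + 208*sqrt(2)*y^2 - 28*sqrt(2)*y + 540*y - 840*sqrt(2)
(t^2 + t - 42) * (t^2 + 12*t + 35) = t^4 + 13*t^3 + 5*t^2 - 469*t - 1470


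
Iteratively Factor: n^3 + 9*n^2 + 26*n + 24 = (n + 4)*(n^2 + 5*n + 6) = (n + 2)*(n + 4)*(n + 3)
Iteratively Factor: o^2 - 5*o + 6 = (o - 2)*(o - 3)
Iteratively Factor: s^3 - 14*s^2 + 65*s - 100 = (s - 5)*(s^2 - 9*s + 20) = (s - 5)^2*(s - 4)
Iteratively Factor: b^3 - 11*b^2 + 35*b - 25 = (b - 1)*(b^2 - 10*b + 25) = (b - 5)*(b - 1)*(b - 5)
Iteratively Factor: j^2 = (j)*(j)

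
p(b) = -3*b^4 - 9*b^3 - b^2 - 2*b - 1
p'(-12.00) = 16870.00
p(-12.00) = -46777.00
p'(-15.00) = 34453.00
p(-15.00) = -121696.00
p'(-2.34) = 8.59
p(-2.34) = 23.57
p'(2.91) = -532.16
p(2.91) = -452.19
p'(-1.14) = -17.03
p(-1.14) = 8.25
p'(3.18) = -667.28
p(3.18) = -613.67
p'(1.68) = -138.46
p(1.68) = -73.75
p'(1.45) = -98.25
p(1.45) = -46.70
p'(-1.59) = -18.84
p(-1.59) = 16.66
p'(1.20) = -64.02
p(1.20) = -26.61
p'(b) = -12*b^3 - 27*b^2 - 2*b - 2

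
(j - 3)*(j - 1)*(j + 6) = j^3 + 2*j^2 - 21*j + 18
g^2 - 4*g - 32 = (g - 8)*(g + 4)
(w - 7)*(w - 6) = w^2 - 13*w + 42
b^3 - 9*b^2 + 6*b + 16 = (b - 8)*(b - 2)*(b + 1)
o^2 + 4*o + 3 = (o + 1)*(o + 3)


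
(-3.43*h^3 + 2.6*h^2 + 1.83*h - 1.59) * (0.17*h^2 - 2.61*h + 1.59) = -0.5831*h^5 + 9.3943*h^4 - 11.9286*h^3 - 0.9126*h^2 + 7.0596*h - 2.5281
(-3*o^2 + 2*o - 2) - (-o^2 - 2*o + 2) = -2*o^2 + 4*o - 4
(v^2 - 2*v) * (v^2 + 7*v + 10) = v^4 + 5*v^3 - 4*v^2 - 20*v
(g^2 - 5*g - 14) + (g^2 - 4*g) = 2*g^2 - 9*g - 14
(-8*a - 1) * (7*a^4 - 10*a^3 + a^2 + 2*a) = -56*a^5 + 73*a^4 + 2*a^3 - 17*a^2 - 2*a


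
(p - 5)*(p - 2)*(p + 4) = p^3 - 3*p^2 - 18*p + 40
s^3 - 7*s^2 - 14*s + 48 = (s - 8)*(s - 2)*(s + 3)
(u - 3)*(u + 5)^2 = u^3 + 7*u^2 - 5*u - 75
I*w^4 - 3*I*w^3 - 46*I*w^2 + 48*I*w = w*(w - 8)*(w + 6)*(I*w - I)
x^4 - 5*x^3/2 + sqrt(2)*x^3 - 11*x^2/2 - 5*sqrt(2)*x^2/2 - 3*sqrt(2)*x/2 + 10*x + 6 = (x - 3)*(x + 1/2)*(x - sqrt(2))*(x + 2*sqrt(2))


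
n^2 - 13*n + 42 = (n - 7)*(n - 6)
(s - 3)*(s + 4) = s^2 + s - 12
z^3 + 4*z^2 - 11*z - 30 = (z - 3)*(z + 2)*(z + 5)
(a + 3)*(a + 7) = a^2 + 10*a + 21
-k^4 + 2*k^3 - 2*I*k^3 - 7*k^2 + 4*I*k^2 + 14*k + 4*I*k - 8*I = (k - 2)*(k + 4*I)*(I*k + 1)^2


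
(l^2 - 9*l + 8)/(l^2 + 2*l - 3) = (l - 8)/(l + 3)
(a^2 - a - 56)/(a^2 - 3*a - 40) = (a + 7)/(a + 5)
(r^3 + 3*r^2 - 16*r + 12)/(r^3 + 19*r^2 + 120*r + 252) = (r^2 - 3*r + 2)/(r^2 + 13*r + 42)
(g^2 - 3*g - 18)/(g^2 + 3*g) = (g - 6)/g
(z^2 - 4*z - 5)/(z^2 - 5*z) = (z + 1)/z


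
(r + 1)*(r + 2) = r^2 + 3*r + 2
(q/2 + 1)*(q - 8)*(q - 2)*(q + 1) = q^4/2 - 7*q^3/2 - 6*q^2 + 14*q + 16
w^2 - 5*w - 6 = (w - 6)*(w + 1)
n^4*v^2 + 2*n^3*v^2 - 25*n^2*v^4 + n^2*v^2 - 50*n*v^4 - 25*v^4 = (n - 5*v)*(n + 5*v)*(n*v + v)^2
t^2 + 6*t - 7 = (t - 1)*(t + 7)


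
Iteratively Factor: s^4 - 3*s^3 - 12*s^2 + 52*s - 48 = (s - 2)*(s^3 - s^2 - 14*s + 24) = (s - 3)*(s - 2)*(s^2 + 2*s - 8) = (s - 3)*(s - 2)*(s + 4)*(s - 2)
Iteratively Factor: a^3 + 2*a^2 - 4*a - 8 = (a + 2)*(a^2 - 4) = (a - 2)*(a + 2)*(a + 2)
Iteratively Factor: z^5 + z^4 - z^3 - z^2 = (z - 1)*(z^4 + 2*z^3 + z^2) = (z - 1)*(z + 1)*(z^3 + z^2) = z*(z - 1)*(z + 1)*(z^2 + z) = z*(z - 1)*(z + 1)^2*(z)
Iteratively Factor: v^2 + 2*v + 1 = (v + 1)*(v + 1)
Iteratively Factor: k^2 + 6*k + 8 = (k + 2)*(k + 4)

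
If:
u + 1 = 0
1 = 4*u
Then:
No Solution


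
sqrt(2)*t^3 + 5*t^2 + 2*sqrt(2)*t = t*(t + 2*sqrt(2))*(sqrt(2)*t + 1)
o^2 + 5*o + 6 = (o + 2)*(o + 3)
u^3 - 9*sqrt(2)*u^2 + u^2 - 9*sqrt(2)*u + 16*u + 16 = (u + 1)*(u - 8*sqrt(2))*(u - sqrt(2))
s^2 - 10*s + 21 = (s - 7)*(s - 3)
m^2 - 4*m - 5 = (m - 5)*(m + 1)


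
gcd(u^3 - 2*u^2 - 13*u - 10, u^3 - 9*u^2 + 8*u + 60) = u^2 - 3*u - 10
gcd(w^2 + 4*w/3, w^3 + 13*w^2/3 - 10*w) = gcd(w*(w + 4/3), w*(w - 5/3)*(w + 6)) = w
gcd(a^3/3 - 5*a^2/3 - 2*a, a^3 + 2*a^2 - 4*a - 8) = 1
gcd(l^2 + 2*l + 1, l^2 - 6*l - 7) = l + 1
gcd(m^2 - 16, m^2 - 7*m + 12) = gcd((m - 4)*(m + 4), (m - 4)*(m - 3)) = m - 4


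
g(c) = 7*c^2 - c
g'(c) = 14*c - 1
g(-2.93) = 63.02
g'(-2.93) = -42.02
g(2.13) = 29.63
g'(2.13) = 28.82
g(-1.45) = 16.17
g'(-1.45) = -21.30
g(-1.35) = 14.11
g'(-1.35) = -19.90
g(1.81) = 21.12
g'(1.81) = 24.34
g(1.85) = 22.11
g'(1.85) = 24.90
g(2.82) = 52.85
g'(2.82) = 38.48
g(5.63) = 216.25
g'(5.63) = 77.82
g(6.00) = 246.00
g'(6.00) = 83.00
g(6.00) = 246.00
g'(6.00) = 83.00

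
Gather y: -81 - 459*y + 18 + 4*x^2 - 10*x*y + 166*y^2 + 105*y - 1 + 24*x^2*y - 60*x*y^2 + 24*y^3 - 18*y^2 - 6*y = 4*x^2 + 24*y^3 + y^2*(148 - 60*x) + y*(24*x^2 - 10*x - 360) - 64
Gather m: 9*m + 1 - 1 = 9*m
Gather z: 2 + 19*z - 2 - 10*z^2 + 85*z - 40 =-10*z^2 + 104*z - 40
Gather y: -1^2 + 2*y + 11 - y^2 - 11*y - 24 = -y^2 - 9*y - 14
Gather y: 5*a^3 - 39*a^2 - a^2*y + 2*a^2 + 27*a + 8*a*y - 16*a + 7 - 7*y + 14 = 5*a^3 - 37*a^2 + 11*a + y*(-a^2 + 8*a - 7) + 21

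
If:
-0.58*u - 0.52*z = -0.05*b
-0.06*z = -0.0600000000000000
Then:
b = 11.6*u + 10.4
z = 1.00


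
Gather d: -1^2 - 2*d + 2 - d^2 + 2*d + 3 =4 - d^2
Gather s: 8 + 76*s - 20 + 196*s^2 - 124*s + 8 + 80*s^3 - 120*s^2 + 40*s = 80*s^3 + 76*s^2 - 8*s - 4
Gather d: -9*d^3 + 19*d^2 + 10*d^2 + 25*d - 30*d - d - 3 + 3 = -9*d^3 + 29*d^2 - 6*d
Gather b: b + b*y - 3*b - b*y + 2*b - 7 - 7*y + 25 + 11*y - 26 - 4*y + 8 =0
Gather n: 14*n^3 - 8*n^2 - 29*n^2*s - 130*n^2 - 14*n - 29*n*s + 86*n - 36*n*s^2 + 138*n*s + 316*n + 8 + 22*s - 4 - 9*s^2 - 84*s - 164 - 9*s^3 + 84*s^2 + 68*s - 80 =14*n^3 + n^2*(-29*s - 138) + n*(-36*s^2 + 109*s + 388) - 9*s^3 + 75*s^2 + 6*s - 240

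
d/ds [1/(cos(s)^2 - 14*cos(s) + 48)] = 2*(cos(s) - 7)*sin(s)/(cos(s)^2 - 14*cos(s) + 48)^2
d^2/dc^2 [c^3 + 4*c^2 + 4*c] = 6*c + 8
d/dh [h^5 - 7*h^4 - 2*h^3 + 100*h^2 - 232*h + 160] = 5*h^4 - 28*h^3 - 6*h^2 + 200*h - 232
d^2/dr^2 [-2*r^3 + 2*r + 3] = -12*r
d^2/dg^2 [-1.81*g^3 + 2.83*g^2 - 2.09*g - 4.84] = 5.66 - 10.86*g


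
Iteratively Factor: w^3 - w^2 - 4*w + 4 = (w - 1)*(w^2 - 4) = (w - 2)*(w - 1)*(w + 2)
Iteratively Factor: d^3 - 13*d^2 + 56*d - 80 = (d - 4)*(d^2 - 9*d + 20) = (d - 5)*(d - 4)*(d - 4)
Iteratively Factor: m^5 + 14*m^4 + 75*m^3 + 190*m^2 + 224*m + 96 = (m + 1)*(m^4 + 13*m^3 + 62*m^2 + 128*m + 96) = (m + 1)*(m + 2)*(m^3 + 11*m^2 + 40*m + 48) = (m + 1)*(m + 2)*(m + 3)*(m^2 + 8*m + 16) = (m + 1)*(m + 2)*(m + 3)*(m + 4)*(m + 4)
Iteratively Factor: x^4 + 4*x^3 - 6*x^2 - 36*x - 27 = (x + 1)*(x^3 + 3*x^2 - 9*x - 27) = (x + 1)*(x + 3)*(x^2 - 9) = (x - 3)*(x + 1)*(x + 3)*(x + 3)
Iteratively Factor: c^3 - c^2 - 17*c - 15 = (c + 1)*(c^2 - 2*c - 15) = (c + 1)*(c + 3)*(c - 5)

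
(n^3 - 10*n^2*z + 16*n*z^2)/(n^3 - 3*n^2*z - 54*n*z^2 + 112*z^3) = n/(n + 7*z)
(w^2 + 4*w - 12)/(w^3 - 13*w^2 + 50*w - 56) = (w + 6)/(w^2 - 11*w + 28)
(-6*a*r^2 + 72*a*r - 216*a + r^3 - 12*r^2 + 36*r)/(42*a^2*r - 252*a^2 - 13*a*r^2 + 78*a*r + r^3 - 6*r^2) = (r - 6)/(-7*a + r)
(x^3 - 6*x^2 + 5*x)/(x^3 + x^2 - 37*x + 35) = x/(x + 7)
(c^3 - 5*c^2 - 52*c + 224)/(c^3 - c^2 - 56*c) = (c - 4)/c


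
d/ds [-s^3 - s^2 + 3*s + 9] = -3*s^2 - 2*s + 3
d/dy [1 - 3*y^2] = -6*y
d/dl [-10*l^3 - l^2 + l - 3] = -30*l^2 - 2*l + 1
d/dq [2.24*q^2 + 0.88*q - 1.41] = 4.48*q + 0.88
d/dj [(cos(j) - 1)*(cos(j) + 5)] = -2*(cos(j) + 2)*sin(j)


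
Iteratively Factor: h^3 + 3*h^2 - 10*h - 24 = (h + 2)*(h^2 + h - 12) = (h - 3)*(h + 2)*(h + 4)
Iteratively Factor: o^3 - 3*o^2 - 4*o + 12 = (o + 2)*(o^2 - 5*o + 6) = (o - 3)*(o + 2)*(o - 2)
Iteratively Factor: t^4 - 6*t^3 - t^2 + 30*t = (t - 3)*(t^3 - 3*t^2 - 10*t) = (t - 5)*(t - 3)*(t^2 + 2*t) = (t - 5)*(t - 3)*(t + 2)*(t)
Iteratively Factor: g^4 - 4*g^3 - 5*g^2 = (g)*(g^3 - 4*g^2 - 5*g) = g^2*(g^2 - 4*g - 5) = g^2*(g - 5)*(g + 1)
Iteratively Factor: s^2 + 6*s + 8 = (s + 2)*(s + 4)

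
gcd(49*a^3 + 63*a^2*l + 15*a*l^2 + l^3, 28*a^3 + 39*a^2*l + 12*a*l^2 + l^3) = 7*a^2 + 8*a*l + l^2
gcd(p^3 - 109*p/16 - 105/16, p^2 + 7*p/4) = p + 7/4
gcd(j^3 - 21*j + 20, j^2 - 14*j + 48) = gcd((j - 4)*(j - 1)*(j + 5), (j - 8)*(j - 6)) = 1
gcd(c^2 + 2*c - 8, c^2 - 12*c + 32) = 1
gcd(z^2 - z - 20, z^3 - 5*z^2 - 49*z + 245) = z - 5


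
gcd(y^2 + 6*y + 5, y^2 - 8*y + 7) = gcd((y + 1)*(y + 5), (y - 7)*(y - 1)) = 1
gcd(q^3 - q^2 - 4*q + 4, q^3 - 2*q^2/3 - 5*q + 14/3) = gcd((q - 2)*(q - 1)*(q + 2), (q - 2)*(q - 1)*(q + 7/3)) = q^2 - 3*q + 2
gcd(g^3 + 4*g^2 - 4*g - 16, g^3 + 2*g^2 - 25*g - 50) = g + 2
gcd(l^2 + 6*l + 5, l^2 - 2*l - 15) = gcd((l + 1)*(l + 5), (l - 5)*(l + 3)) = 1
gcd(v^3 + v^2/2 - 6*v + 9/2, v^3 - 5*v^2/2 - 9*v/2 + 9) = v - 3/2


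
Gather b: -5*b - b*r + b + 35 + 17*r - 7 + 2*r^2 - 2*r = b*(-r - 4) + 2*r^2 + 15*r + 28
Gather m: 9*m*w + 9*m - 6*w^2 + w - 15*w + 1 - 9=m*(9*w + 9) - 6*w^2 - 14*w - 8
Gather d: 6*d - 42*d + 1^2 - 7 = -36*d - 6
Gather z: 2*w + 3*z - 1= 2*w + 3*z - 1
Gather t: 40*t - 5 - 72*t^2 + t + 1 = -72*t^2 + 41*t - 4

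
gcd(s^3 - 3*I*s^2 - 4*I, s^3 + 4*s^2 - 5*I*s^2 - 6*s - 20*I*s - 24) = s - 2*I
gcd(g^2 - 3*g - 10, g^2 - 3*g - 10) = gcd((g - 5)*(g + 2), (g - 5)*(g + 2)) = g^2 - 3*g - 10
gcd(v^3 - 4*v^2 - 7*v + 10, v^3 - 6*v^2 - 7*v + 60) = v - 5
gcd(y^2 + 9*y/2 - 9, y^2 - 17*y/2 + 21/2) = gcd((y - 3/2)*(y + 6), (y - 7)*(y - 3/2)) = y - 3/2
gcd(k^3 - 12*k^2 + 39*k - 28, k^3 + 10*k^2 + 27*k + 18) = 1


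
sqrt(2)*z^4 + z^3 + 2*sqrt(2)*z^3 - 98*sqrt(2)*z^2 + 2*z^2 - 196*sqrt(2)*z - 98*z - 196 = (z + 2)*(z - 7*sqrt(2))*(z + 7*sqrt(2))*(sqrt(2)*z + 1)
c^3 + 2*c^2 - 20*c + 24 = (c - 2)^2*(c + 6)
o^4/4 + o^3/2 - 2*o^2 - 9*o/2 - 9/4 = (o/2 + 1/2)^2*(o - 3)*(o + 3)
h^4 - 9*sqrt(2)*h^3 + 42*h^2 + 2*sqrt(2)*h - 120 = (h - 5*sqrt(2))*(h - 3*sqrt(2))*(h - 2*sqrt(2))*(h + sqrt(2))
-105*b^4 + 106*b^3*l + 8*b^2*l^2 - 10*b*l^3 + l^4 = (-7*b + l)*(-5*b + l)*(-b + l)*(3*b + l)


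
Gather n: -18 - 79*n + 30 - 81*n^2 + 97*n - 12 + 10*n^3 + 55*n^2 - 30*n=10*n^3 - 26*n^2 - 12*n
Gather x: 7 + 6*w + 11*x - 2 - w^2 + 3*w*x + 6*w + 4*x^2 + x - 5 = -w^2 + 12*w + 4*x^2 + x*(3*w + 12)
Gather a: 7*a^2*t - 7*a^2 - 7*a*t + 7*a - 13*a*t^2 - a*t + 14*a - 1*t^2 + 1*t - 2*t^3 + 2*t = a^2*(7*t - 7) + a*(-13*t^2 - 8*t + 21) - 2*t^3 - t^2 + 3*t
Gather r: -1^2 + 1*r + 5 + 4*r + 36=5*r + 40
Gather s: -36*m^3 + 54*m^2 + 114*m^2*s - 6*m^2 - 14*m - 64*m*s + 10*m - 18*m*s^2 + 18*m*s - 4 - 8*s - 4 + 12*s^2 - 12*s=-36*m^3 + 48*m^2 - 4*m + s^2*(12 - 18*m) + s*(114*m^2 - 46*m - 20) - 8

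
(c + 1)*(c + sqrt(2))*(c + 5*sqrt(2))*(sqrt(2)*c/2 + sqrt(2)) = sqrt(2)*c^4/2 + 3*sqrt(2)*c^3/2 + 6*c^3 + 6*sqrt(2)*c^2 + 18*c^2 + 12*c + 15*sqrt(2)*c + 10*sqrt(2)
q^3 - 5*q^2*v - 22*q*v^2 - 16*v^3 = (q - 8*v)*(q + v)*(q + 2*v)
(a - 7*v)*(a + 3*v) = a^2 - 4*a*v - 21*v^2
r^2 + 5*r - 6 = (r - 1)*(r + 6)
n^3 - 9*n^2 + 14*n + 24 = (n - 6)*(n - 4)*(n + 1)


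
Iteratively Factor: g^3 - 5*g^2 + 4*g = (g - 1)*(g^2 - 4*g) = (g - 4)*(g - 1)*(g)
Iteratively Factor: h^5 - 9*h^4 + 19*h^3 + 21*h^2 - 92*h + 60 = (h - 5)*(h^4 - 4*h^3 - h^2 + 16*h - 12) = (h - 5)*(h - 3)*(h^3 - h^2 - 4*h + 4) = (h - 5)*(h - 3)*(h - 2)*(h^2 + h - 2) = (h - 5)*(h - 3)*(h - 2)*(h - 1)*(h + 2)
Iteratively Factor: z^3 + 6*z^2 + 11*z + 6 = (z + 1)*(z^2 + 5*z + 6) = (z + 1)*(z + 2)*(z + 3)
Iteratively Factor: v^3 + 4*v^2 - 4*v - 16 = (v + 2)*(v^2 + 2*v - 8) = (v + 2)*(v + 4)*(v - 2)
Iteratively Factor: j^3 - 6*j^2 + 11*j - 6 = (j - 3)*(j^2 - 3*j + 2) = (j - 3)*(j - 2)*(j - 1)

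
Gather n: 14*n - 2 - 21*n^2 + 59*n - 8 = -21*n^2 + 73*n - 10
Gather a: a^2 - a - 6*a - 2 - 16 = a^2 - 7*a - 18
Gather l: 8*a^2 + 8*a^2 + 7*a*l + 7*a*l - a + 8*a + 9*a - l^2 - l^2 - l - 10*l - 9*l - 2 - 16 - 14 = 16*a^2 + 16*a - 2*l^2 + l*(14*a - 20) - 32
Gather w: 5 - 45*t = 5 - 45*t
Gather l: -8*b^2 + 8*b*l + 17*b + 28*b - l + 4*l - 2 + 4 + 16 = -8*b^2 + 45*b + l*(8*b + 3) + 18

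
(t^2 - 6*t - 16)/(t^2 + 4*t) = (t^2 - 6*t - 16)/(t*(t + 4))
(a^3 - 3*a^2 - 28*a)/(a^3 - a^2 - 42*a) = (a + 4)/(a + 6)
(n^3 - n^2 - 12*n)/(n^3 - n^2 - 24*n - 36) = n*(n - 4)/(n^2 - 4*n - 12)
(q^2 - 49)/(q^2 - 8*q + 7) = (q + 7)/(q - 1)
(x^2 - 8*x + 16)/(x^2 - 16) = (x - 4)/(x + 4)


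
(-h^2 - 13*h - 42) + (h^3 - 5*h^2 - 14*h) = h^3 - 6*h^2 - 27*h - 42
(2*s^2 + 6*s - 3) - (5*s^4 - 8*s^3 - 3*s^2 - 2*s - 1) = -5*s^4 + 8*s^3 + 5*s^2 + 8*s - 2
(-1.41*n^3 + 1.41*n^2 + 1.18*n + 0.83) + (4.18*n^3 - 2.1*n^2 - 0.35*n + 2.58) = 2.77*n^3 - 0.69*n^2 + 0.83*n + 3.41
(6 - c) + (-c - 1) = 5 - 2*c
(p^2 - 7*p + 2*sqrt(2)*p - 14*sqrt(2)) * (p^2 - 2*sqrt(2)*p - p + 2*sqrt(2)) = p^4 - 8*p^3 - p^2 + 64*p - 56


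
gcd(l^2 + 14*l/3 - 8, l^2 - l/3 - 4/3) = l - 4/3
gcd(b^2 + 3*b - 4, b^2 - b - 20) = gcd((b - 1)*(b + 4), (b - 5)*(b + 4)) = b + 4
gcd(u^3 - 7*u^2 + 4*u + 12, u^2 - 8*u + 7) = 1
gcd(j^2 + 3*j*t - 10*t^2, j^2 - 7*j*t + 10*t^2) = -j + 2*t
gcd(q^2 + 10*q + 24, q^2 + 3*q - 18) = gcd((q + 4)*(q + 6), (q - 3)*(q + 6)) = q + 6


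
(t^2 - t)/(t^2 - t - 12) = t*(1 - t)/(-t^2 + t + 12)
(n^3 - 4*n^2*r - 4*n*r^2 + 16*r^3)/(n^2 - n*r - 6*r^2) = (-n^2 + 6*n*r - 8*r^2)/(-n + 3*r)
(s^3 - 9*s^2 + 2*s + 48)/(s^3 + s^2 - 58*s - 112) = (s - 3)/(s + 7)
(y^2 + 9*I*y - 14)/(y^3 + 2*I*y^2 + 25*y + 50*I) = (y + 7*I)/(y^2 + 25)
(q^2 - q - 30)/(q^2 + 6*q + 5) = (q - 6)/(q + 1)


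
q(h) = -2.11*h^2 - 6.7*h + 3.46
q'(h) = -4.22*h - 6.7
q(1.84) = -16.01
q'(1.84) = -14.46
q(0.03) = 3.26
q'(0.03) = -6.83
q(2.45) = -25.62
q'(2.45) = -17.04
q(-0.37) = 5.65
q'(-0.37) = -5.14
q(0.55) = -0.86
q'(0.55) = -9.02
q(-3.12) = 3.82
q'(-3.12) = 6.47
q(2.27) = -22.62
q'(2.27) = -16.28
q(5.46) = -96.02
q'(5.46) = -29.74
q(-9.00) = -107.15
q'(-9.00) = 31.28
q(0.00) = 3.46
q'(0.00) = -6.70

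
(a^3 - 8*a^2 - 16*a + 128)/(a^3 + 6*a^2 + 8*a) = (a^2 - 12*a + 32)/(a*(a + 2))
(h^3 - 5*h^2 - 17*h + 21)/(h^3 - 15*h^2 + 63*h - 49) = (h + 3)/(h - 7)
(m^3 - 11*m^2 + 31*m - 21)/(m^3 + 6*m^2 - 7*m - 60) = (m^2 - 8*m + 7)/(m^2 + 9*m + 20)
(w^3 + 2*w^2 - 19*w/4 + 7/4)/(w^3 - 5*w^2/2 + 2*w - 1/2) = (w + 7/2)/(w - 1)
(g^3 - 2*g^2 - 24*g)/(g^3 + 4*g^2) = (g - 6)/g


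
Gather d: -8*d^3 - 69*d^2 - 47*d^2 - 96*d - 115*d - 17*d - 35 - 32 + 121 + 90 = -8*d^3 - 116*d^2 - 228*d + 144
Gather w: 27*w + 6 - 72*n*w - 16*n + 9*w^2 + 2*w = -16*n + 9*w^2 + w*(29 - 72*n) + 6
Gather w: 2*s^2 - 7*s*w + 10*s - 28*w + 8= 2*s^2 + 10*s + w*(-7*s - 28) + 8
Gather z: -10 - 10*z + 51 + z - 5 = 36 - 9*z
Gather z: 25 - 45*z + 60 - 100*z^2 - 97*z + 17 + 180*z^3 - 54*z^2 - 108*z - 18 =180*z^3 - 154*z^2 - 250*z + 84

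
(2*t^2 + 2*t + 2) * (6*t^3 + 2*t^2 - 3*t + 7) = 12*t^5 + 16*t^4 + 10*t^3 + 12*t^2 + 8*t + 14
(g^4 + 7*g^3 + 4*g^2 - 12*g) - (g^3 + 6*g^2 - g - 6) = g^4 + 6*g^3 - 2*g^2 - 11*g + 6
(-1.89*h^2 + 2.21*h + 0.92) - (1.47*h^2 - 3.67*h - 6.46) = -3.36*h^2 + 5.88*h + 7.38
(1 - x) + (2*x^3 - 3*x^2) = 2*x^3 - 3*x^2 - x + 1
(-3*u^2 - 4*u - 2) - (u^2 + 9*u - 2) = -4*u^2 - 13*u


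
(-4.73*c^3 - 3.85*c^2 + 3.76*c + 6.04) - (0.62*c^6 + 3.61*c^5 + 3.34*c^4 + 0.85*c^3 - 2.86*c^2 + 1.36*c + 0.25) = -0.62*c^6 - 3.61*c^5 - 3.34*c^4 - 5.58*c^3 - 0.99*c^2 + 2.4*c + 5.79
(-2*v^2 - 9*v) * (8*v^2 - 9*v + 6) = -16*v^4 - 54*v^3 + 69*v^2 - 54*v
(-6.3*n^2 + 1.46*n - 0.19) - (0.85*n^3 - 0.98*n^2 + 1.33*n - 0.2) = -0.85*n^3 - 5.32*n^2 + 0.13*n + 0.01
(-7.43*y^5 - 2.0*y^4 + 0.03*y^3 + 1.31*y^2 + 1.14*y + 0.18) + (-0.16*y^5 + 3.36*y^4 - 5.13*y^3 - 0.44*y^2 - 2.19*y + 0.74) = -7.59*y^5 + 1.36*y^4 - 5.1*y^3 + 0.87*y^2 - 1.05*y + 0.92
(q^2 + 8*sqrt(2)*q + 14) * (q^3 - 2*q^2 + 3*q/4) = q^5 - 2*q^4 + 8*sqrt(2)*q^4 - 16*sqrt(2)*q^3 + 59*q^3/4 - 28*q^2 + 6*sqrt(2)*q^2 + 21*q/2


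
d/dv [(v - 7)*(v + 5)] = 2*v - 2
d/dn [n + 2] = 1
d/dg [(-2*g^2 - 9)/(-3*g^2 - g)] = (2*g^2 - 54*g - 9)/(g^2*(9*g^2 + 6*g + 1))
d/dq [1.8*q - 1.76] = 1.80000000000000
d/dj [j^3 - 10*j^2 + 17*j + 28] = 3*j^2 - 20*j + 17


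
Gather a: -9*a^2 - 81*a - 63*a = -9*a^2 - 144*a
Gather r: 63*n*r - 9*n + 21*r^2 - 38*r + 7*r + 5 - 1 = -9*n + 21*r^2 + r*(63*n - 31) + 4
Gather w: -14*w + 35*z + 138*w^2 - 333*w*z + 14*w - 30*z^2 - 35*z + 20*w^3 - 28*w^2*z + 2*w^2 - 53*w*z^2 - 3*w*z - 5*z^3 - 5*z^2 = 20*w^3 + w^2*(140 - 28*z) + w*(-53*z^2 - 336*z) - 5*z^3 - 35*z^2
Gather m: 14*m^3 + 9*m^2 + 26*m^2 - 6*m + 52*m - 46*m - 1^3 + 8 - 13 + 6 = 14*m^3 + 35*m^2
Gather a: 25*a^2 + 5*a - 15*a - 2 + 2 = 25*a^2 - 10*a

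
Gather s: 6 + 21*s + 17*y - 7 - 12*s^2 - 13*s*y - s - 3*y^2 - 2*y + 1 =-12*s^2 + s*(20 - 13*y) - 3*y^2 + 15*y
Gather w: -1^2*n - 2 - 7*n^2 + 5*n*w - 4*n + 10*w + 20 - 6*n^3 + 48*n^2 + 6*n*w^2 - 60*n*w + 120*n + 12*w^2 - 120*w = -6*n^3 + 41*n^2 + 115*n + w^2*(6*n + 12) + w*(-55*n - 110) + 18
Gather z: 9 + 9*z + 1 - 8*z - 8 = z + 2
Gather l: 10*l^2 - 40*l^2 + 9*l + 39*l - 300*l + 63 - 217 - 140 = -30*l^2 - 252*l - 294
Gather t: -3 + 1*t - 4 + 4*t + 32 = 5*t + 25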